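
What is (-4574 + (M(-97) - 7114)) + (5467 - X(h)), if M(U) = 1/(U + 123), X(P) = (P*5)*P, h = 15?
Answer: -190995/26 ≈ -7346.0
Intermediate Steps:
X(P) = 5*P² (X(P) = (5*P)*P = 5*P²)
M(U) = 1/(123 + U)
(-4574 + (M(-97) - 7114)) + (5467 - X(h)) = (-4574 + (1/(123 - 97) - 7114)) + (5467 - 5*15²) = (-4574 + (1/26 - 7114)) + (5467 - 5*225) = (-4574 + (1/26 - 7114)) + (5467 - 1*1125) = (-4574 - 184963/26) + (5467 - 1125) = -303887/26 + 4342 = -190995/26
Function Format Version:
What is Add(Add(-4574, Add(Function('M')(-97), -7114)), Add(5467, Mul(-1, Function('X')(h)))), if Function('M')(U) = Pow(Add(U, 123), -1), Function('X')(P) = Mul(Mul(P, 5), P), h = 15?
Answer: Rational(-190995, 26) ≈ -7346.0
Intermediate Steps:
Function('X')(P) = Mul(5, Pow(P, 2)) (Function('X')(P) = Mul(Mul(5, P), P) = Mul(5, Pow(P, 2)))
Function('M')(U) = Pow(Add(123, U), -1)
Add(Add(-4574, Add(Function('M')(-97), -7114)), Add(5467, Mul(-1, Function('X')(h)))) = Add(Add(-4574, Add(Pow(Add(123, -97), -1), -7114)), Add(5467, Mul(-1, Mul(5, Pow(15, 2))))) = Add(Add(-4574, Add(Pow(26, -1), -7114)), Add(5467, Mul(-1, Mul(5, 225)))) = Add(Add(-4574, Add(Rational(1, 26), -7114)), Add(5467, Mul(-1, 1125))) = Add(Add(-4574, Rational(-184963, 26)), Add(5467, -1125)) = Add(Rational(-303887, 26), 4342) = Rational(-190995, 26)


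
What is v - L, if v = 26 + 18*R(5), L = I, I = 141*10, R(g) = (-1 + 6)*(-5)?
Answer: -1834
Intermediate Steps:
R(g) = -25 (R(g) = 5*(-5) = -25)
I = 1410
L = 1410
v = -424 (v = 26 + 18*(-25) = 26 - 450 = -424)
v - L = -424 - 1*1410 = -424 - 1410 = -1834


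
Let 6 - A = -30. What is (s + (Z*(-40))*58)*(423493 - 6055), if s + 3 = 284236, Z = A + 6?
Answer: 77974496334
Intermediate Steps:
A = 36 (A = 6 - 1*(-30) = 6 + 30 = 36)
Z = 42 (Z = 36 + 6 = 42)
s = 284233 (s = -3 + 284236 = 284233)
(s + (Z*(-40))*58)*(423493 - 6055) = (284233 + (42*(-40))*58)*(423493 - 6055) = (284233 - 1680*58)*417438 = (284233 - 97440)*417438 = 186793*417438 = 77974496334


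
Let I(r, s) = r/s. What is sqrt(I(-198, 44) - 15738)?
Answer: I*sqrt(62970)/2 ≈ 125.47*I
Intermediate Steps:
sqrt(I(-198, 44) - 15738) = sqrt(-198/44 - 15738) = sqrt(-198*1/44 - 15738) = sqrt(-9/2 - 15738) = sqrt(-31485/2) = I*sqrt(62970)/2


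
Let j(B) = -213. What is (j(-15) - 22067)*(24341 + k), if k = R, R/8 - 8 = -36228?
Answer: 5913535320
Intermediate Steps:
R = -289760 (R = 64 + 8*(-36228) = 64 - 289824 = -289760)
k = -289760
(j(-15) - 22067)*(24341 + k) = (-213 - 22067)*(24341 - 289760) = -22280*(-265419) = 5913535320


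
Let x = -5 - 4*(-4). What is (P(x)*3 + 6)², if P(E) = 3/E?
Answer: 5625/121 ≈ 46.488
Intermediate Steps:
x = 11 (x = -5 + 16 = 11)
(P(x)*3 + 6)² = ((3/11)*3 + 6)² = (9/11 + 6)² = (75/11)² = 5625/121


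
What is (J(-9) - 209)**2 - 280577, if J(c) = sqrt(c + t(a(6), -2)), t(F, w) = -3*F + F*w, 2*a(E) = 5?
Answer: -280577 + (418 - I*sqrt(86))**2/4 ≈ -2.3692e+5 - 1938.2*I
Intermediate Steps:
a(E) = 5/2 (a(E) = (1/2)*5 = 5/2)
J(c) = sqrt(-25/2 + c) (J(c) = sqrt(c + 5*(-3 - 2)/2) = sqrt(c + (5/2)*(-5)) = sqrt(c - 25/2) = sqrt(-25/2 + c))
(J(-9) - 209)**2 - 280577 = (sqrt(-50 + 4*(-9))/2 - 209)**2 - 280577 = (sqrt(-50 - 36)/2 - 209)**2 - 280577 = (sqrt(-86)/2 - 209)**2 - 280577 = ((I*sqrt(86))/2 - 209)**2 - 280577 = (I*sqrt(86)/2 - 209)**2 - 280577 = (-209 + I*sqrt(86)/2)**2 - 280577 = -280577 + (-209 + I*sqrt(86)/2)**2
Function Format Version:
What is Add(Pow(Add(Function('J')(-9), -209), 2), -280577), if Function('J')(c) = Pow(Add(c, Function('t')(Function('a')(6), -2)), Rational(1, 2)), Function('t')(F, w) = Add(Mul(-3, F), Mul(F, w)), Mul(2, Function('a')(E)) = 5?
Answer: Add(-280577, Mul(Rational(1, 4), Pow(Add(418, Mul(-1, I, Pow(86, Rational(1, 2)))), 2))) ≈ Add(-2.3692e+5, Mul(-1938.2, I))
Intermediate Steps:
Function('a')(E) = Rational(5, 2) (Function('a')(E) = Mul(Rational(1, 2), 5) = Rational(5, 2))
Function('J')(c) = Pow(Add(Rational(-25, 2), c), Rational(1, 2)) (Function('J')(c) = Pow(Add(c, Mul(Rational(5, 2), Add(-3, -2))), Rational(1, 2)) = Pow(Add(c, Mul(Rational(5, 2), -5)), Rational(1, 2)) = Pow(Add(c, Rational(-25, 2)), Rational(1, 2)) = Pow(Add(Rational(-25, 2), c), Rational(1, 2)))
Add(Pow(Add(Function('J')(-9), -209), 2), -280577) = Add(Pow(Add(Mul(Rational(1, 2), Pow(Add(-50, Mul(4, -9)), Rational(1, 2))), -209), 2), -280577) = Add(Pow(Add(Mul(Rational(1, 2), Pow(Add(-50, -36), Rational(1, 2))), -209), 2), -280577) = Add(Pow(Add(Mul(Rational(1, 2), Pow(-86, Rational(1, 2))), -209), 2), -280577) = Add(Pow(Add(Mul(Rational(1, 2), Mul(I, Pow(86, Rational(1, 2)))), -209), 2), -280577) = Add(Pow(Add(Mul(Rational(1, 2), I, Pow(86, Rational(1, 2))), -209), 2), -280577) = Add(Pow(Add(-209, Mul(Rational(1, 2), I, Pow(86, Rational(1, 2)))), 2), -280577) = Add(-280577, Pow(Add(-209, Mul(Rational(1, 2), I, Pow(86, Rational(1, 2)))), 2))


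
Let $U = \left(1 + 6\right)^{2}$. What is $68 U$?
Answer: $3332$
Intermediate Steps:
$U = 49$ ($U = 7^{2} = 49$)
$68 U = 68 \cdot 49 = 3332$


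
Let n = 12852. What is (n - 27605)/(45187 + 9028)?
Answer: -14753/54215 ≈ -0.27212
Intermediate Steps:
(n - 27605)/(45187 + 9028) = (12852 - 27605)/(45187 + 9028) = -14753/54215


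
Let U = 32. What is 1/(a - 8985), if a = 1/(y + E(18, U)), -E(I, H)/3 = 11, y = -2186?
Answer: -2219/19937716 ≈ -0.00011130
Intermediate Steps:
E(I, H) = -33 (E(I, H) = -3*11 = -33)
a = -1/2219 (a = 1/(-2186 - 33) = 1/(-2219) = -1/2219 ≈ -0.00045065)
1/(a - 8985) = 1/(-1/2219 - 8985) = 1/(-19937716/2219) = -2219/19937716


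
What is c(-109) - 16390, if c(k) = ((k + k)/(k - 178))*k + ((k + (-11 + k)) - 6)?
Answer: -4795137/287 ≈ -16708.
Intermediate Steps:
c(k) = -17 + 2*k + 2*k²/(-178 + k) (c(k) = ((2*k)/(-178 + k))*k + ((-11 + 2*k) - 6) = (2*k/(-178 + k))*k + (-17 + 2*k) = 2*k²/(-178 + k) + (-17 + 2*k) = -17 + 2*k + 2*k²/(-178 + k))
c(-109) - 16390 = (3026 - 373*(-109) + 4*(-109)²)/(-178 - 109) - 16390 = (3026 + 40657 + 4*11881)/(-287) - 16390 = -(3026 + 40657 + 47524)/287 - 16390 = -1/287*91207 - 16390 = -91207/287 - 16390 = -4795137/287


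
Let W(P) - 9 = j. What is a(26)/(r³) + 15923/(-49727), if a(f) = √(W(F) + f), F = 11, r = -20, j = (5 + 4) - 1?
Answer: -15923/49727 - √43/8000 ≈ -0.32103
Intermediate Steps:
j = 8 (j = 9 - 1 = 8)
W(P) = 17 (W(P) = 9 + 8 = 17)
a(f) = √(17 + f)
a(26)/(r³) + 15923/(-49727) = √(17 + 26)/((-20)³) + 15923/(-49727) = √43/(-8000) + 15923*(-1/49727) = √43*(-1/8000) - 15923/49727 = -√43/8000 - 15923/49727 = -15923/49727 - √43/8000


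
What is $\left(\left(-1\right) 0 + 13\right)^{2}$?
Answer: $169$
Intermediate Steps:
$\left(\left(-1\right) 0 + 13\right)^{2} = \left(0 + 13\right)^{2} = 13^{2} = 169$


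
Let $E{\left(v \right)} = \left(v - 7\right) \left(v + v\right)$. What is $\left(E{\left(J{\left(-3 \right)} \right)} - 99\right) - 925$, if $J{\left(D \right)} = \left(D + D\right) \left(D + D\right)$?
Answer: $1064$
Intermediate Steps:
$J{\left(D \right)} = 4 D^{2}$ ($J{\left(D \right)} = 2 D 2 D = 4 D^{2}$)
$E{\left(v \right)} = 2 v \left(-7 + v\right)$ ($E{\left(v \right)} = \left(-7 + v\right) 2 v = 2 v \left(-7 + v\right)$)
$\left(E{\left(J{\left(-3 \right)} \right)} - 99\right) - 925 = \left(2 \cdot 4 \left(-3\right)^{2} \left(-7 + 4 \left(-3\right)^{2}\right) - 99\right) - 925 = \left(2 \cdot 4 \cdot 9 \left(-7 + 4 \cdot 9\right) - 99\right) - 925 = \left(2 \cdot 36 \left(-7 + 36\right) - 99\right) - 925 = \left(2 \cdot 36 \cdot 29 - 99\right) - 925 = \left(2088 - 99\right) - 925 = 1989 - 925 = 1064$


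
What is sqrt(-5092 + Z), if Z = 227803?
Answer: sqrt(222711) ≈ 471.92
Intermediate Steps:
sqrt(-5092 + Z) = sqrt(-5092 + 227803) = sqrt(222711)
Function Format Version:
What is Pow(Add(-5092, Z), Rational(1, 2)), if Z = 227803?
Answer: Pow(222711, Rational(1, 2)) ≈ 471.92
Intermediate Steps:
Pow(Add(-5092, Z), Rational(1, 2)) = Pow(Add(-5092, 227803), Rational(1, 2)) = Pow(222711, Rational(1, 2))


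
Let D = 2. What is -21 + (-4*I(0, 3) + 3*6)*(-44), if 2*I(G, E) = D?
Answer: -637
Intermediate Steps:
I(G, E) = 1 (I(G, E) = (½)*2 = 1)
-21 + (-4*I(0, 3) + 3*6)*(-44) = -21 + (-4*1 + 3*6)*(-44) = -21 + (-4 + 18)*(-44) = -21 + 14*(-44) = -21 - 616 = -637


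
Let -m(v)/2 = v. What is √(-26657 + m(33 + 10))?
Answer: I*√26743 ≈ 163.53*I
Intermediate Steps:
m(v) = -2*v
√(-26657 + m(33 + 10)) = √(-26657 - 2*(33 + 10)) = √(-26657 - 2*43) = √(-26657 - 86) = √(-26743) = I*√26743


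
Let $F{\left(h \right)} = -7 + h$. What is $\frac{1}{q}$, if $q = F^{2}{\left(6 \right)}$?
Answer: $1$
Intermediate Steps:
$q = 1$ ($q = \left(-7 + 6\right)^{2} = \left(-1\right)^{2} = 1$)
$\frac{1}{q} = 1^{-1} = 1$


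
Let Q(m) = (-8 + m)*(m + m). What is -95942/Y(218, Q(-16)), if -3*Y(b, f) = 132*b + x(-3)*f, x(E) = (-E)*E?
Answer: 47971/3644 ≈ 13.164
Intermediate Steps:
Q(m) = 2*m*(-8 + m) (Q(m) = (-8 + m)*(2*m) = 2*m*(-8 + m))
x(E) = -E²
Y(b, f) = -44*b + 3*f (Y(b, f) = -(132*b + (-1*(-3)²)*f)/3 = -(132*b + (-1*9)*f)/3 = -(132*b - 9*f)/3 = -(-9*f + 132*b)/3 = -44*b + 3*f)
-95942/Y(218, Q(-16)) = -95942/(-44*218 + 3*(2*(-16)*(-8 - 16))) = -95942/(-9592 + 3*(2*(-16)*(-24))) = -95942/(-9592 + 3*768) = -95942/(-9592 + 2304) = -95942/(-7288) = -95942*(-1/7288) = 47971/3644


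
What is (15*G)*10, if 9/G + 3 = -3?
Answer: -225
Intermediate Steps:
G = -3/2 (G = 9/(-3 - 3) = 9/(-6) = 9*(-⅙) = -3/2 ≈ -1.5000)
(15*G)*10 = (15*(-3/2))*10 = -45/2*10 = -225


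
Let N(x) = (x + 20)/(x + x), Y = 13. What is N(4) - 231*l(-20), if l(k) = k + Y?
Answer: 1620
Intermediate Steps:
N(x) = (20 + x)/(2*x) (N(x) = (20 + x)/((2*x)) = (20 + x)*(1/(2*x)) = (20 + x)/(2*x))
l(k) = 13 + k (l(k) = k + 13 = 13 + k)
N(4) - 231*l(-20) = (½)*(20 + 4)/4 - 231*(13 - 20) = (½)*(¼)*24 - 231*(-7) = 3 + 1617 = 1620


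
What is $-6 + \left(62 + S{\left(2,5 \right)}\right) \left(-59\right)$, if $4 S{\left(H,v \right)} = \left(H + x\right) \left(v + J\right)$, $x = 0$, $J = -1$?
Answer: $-3782$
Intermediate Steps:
$S{\left(H,v \right)} = \frac{H \left(-1 + v\right)}{4}$ ($S{\left(H,v \right)} = \frac{\left(H + 0\right) \left(v - 1\right)}{4} = \frac{H \left(-1 + v\right)}{4}$)
$-6 + \left(62 + S{\left(2,5 \right)}\right) \left(-59\right) = -6 + \left(62 + \frac{1}{4} \cdot 2 \left(-1 + 5\right)\right) \left(-59\right) = -6 + \left(62 + \frac{1}{4} \cdot 2 \cdot 4\right) \left(-59\right) = -6 + \left(62 + 2\right) \left(-59\right) = -6 + 64 \left(-59\right) = -6 - 3776 = -3782$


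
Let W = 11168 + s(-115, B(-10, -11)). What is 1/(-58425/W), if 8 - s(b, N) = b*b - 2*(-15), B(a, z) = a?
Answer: 693/19475 ≈ 0.035584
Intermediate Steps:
s(b, N) = -22 - b² (s(b, N) = 8 - (b*b - 2*(-15)) = 8 - (b² + 30) = 8 - (30 + b²) = 8 + (-30 - b²) = -22 - b²)
W = -2079 (W = 11168 + (-22 - 1*(-115)²) = 11168 + (-22 - 1*13225) = 11168 + (-22 - 13225) = 11168 - 13247 = -2079)
1/(-58425/W) = 1/(-58425/(-2079)) = 1/(-58425*(-1/2079)) = 1/(19475/693) = 693/19475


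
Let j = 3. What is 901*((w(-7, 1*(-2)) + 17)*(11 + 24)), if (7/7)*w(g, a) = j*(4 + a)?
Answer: 725305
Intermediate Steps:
w(g, a) = 12 + 3*a (w(g, a) = 3*(4 + a) = 12 + 3*a)
901*((w(-7, 1*(-2)) + 17)*(11 + 24)) = 901*(((12 + 3*(1*(-2))) + 17)*(11 + 24)) = 901*(((12 + 3*(-2)) + 17)*35) = 901*(((12 - 6) + 17)*35) = 901*((6 + 17)*35) = 901*(23*35) = 901*805 = 725305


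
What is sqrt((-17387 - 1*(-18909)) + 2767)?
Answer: sqrt(4289) ≈ 65.490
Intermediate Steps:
sqrt((-17387 - 1*(-18909)) + 2767) = sqrt((-17387 + 18909) + 2767) = sqrt(1522 + 2767) = sqrt(4289)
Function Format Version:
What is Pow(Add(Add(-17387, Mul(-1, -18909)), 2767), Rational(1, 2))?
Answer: Pow(4289, Rational(1, 2)) ≈ 65.490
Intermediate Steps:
Pow(Add(Add(-17387, Mul(-1, -18909)), 2767), Rational(1, 2)) = Pow(Add(Add(-17387, 18909), 2767), Rational(1, 2)) = Pow(Add(1522, 2767), Rational(1, 2)) = Pow(4289, Rational(1, 2))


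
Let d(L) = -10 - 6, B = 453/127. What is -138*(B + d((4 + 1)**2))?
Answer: 217902/127 ≈ 1715.8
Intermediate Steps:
B = 453/127 (B = 453*(1/127) = 453/127 ≈ 3.5669)
d(L) = -16
-138*(B + d((4 + 1)**2)) = -138*(453/127 - 16) = -138*(-1579/127) = 217902/127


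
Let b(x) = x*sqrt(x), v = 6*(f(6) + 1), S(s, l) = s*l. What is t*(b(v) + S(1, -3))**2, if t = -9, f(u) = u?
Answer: -666873 + 2268*sqrt(42) ≈ -6.5218e+5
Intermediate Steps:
S(s, l) = l*s
v = 42 (v = 6*(6 + 1) = 6*7 = 42)
b(x) = x**(3/2)
t*(b(v) + S(1, -3))**2 = -9*(42**(3/2) - 3*1)**2 = -9*(42*sqrt(42) - 3)**2 = -9*(-3 + 42*sqrt(42))**2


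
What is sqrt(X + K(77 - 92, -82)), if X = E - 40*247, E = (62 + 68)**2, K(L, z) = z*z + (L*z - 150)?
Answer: 2*sqrt(3706) ≈ 121.75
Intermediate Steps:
K(L, z) = -150 + z**2 + L*z (K(L, z) = z**2 + (-150 + L*z) = -150 + z**2 + L*z)
E = 16900 (E = 130**2 = 16900)
X = 7020 (X = 16900 - 40*247 = 16900 - 1*9880 = 16900 - 9880 = 7020)
sqrt(X + K(77 - 92, -82)) = sqrt(7020 + (-150 + (-82)**2 + (77 - 92)*(-82))) = sqrt(7020 + (-150 + 6724 - 15*(-82))) = sqrt(7020 + (-150 + 6724 + 1230)) = sqrt(7020 + 7804) = sqrt(14824) = 2*sqrt(3706)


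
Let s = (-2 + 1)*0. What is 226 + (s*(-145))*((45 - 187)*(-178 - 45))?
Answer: 226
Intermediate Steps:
s = 0 (s = -1*0 = 0)
226 + (s*(-145))*((45 - 187)*(-178 - 45)) = 226 + (0*(-145))*((45 - 187)*(-178 - 45)) = 226 + 0*(-142*(-223)) = 226 + 0*31666 = 226 + 0 = 226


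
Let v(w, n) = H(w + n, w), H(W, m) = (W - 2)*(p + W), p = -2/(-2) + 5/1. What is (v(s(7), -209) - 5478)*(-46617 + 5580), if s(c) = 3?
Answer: -1482338514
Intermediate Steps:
p = 6 (p = -2*(-½) + 5*1 = 1 + 5 = 6)
H(W, m) = (-2 + W)*(6 + W) (H(W, m) = (W - 2)*(6 + W) = (-2 + W)*(6 + W))
v(w, n) = -12 + (n + w)² + 4*n + 4*w (v(w, n) = -12 + (w + n)² + 4*(w + n) = -12 + (n + w)² + 4*(n + w) = -12 + (n + w)² + (4*n + 4*w) = -12 + (n + w)² + 4*n + 4*w)
(v(s(7), -209) - 5478)*(-46617 + 5580) = ((-12 + (-209 + 3)² + 4*(-209) + 4*3) - 5478)*(-46617 + 5580) = ((-12 + (-206)² - 836 + 12) - 5478)*(-41037) = ((-12 + 42436 - 836 + 12) - 5478)*(-41037) = (41600 - 5478)*(-41037) = 36122*(-41037) = -1482338514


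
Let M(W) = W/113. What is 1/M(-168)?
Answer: -113/168 ≈ -0.67262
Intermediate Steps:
M(W) = W/113 (M(W) = W*(1/113) = W/113)
1/M(-168) = 1/((1/113)*(-168)) = 1/(-168/113) = -113/168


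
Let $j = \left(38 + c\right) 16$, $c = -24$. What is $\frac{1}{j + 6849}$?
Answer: $\frac{1}{7073} \approx 0.00014138$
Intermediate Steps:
$j = 224$ ($j = \left(38 - 24\right) 16 = 14 \cdot 16 = 224$)
$\frac{1}{j + 6849} = \frac{1}{224 + 6849} = \frac{1}{7073}$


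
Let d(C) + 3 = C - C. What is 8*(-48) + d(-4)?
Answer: -387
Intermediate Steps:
d(C) = -3 (d(C) = -3 + (C - C) = -3 + 0 = -3)
8*(-48) + d(-4) = 8*(-48) - 3 = -384 - 3 = -387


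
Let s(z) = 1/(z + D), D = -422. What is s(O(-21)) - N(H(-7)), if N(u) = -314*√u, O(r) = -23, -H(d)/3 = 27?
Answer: -1/445 + 2826*I ≈ -0.0022472 + 2826.0*I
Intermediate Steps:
H(d) = -81 (H(d) = -3*27 = -81)
s(z) = 1/(-422 + z) (s(z) = 1/(z - 422) = 1/(-422 + z))
s(O(-21)) - N(H(-7)) = 1/(-422 - 23) - (-314)*√(-81) = 1/(-445) - (-314)*9*I = -1/445 - (-2826)*I = -1/445 + 2826*I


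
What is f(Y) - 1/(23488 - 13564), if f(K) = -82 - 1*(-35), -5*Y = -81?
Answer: -466429/9924 ≈ -47.000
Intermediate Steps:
Y = 81/5 (Y = -⅕*(-81) = 81/5 ≈ 16.200)
f(K) = -47 (f(K) = -82 + 35 = -47)
f(Y) - 1/(23488 - 13564) = -47 - 1/(23488 - 13564) = -47 - 1/9924 = -466429/9924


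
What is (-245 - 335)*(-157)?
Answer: 91060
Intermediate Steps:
(-245 - 335)*(-157) = -580*(-157) = 91060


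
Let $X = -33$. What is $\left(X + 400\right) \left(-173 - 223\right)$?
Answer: $-145332$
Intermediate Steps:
$\left(X + 400\right) \left(-173 - 223\right) = \left(-33 + 400\right) \left(-173 - 223\right) = 367 \left(-396\right) = -145332$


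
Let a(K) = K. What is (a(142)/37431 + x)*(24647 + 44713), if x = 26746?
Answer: 23146117924160/12477 ≈ 1.8551e+9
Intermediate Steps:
(a(142)/37431 + x)*(24647 + 44713) = (142/37431 + 26746)*(24647 + 44713) = (142*(1/37431) + 26746)*69360 = (142/37431 + 26746)*69360 = (1001129668/37431)*69360 = 23146117924160/12477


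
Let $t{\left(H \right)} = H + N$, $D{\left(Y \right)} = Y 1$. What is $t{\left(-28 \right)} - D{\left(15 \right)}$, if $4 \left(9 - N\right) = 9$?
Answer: $- \frac{145}{4} \approx -36.25$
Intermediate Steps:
$D{\left(Y \right)} = Y$
$N = \frac{27}{4}$ ($N = 9 - \frac{9}{4} = \frac{27}{4} \approx 6.75$)
$t{\left(H \right)} = \frac{27}{4} + H$ ($t{\left(H \right)} = H + \frac{27}{4} = \frac{27}{4} + H$)
$t{\left(-28 \right)} - D{\left(15 \right)} = \left(\frac{27}{4} - 28\right) - 15 = - \frac{85}{4} - 15 = - \frac{145}{4}$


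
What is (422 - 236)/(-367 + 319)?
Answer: -31/8 ≈ -3.8750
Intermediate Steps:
(422 - 236)/(-367 + 319) = 186/(-48) = 186*(-1/48) = -31/8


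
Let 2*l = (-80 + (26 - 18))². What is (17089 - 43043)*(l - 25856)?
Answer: 603793856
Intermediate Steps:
l = 2592 (l = (-80 + (26 - 18))²/2 = (-80 + 8)²/2 = (½)*(-72)² = (½)*5184 = 2592)
(17089 - 43043)*(l - 25856) = (17089 - 43043)*(2592 - 25856) = -25954*(-23264) = 603793856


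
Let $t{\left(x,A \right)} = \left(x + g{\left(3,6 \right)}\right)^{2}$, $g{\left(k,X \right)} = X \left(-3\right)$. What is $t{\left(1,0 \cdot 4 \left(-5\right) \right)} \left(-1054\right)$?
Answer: $-304606$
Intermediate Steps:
$g{\left(k,X \right)} = - 3 X$
$t{\left(x,A \right)} = \left(-18 + x\right)^{2}$ ($t{\left(x,A \right)} = \left(x - 18\right)^{2} = \left(-18 + x\right)^{2}$)
$t{\left(1,0 \cdot 4 \left(-5\right) \right)} \left(-1054\right) = \left(-18 + 1\right)^{2} \left(-1054\right) = \left(-17\right)^{2} \left(-1054\right) = 289 \left(-1054\right) = -304606$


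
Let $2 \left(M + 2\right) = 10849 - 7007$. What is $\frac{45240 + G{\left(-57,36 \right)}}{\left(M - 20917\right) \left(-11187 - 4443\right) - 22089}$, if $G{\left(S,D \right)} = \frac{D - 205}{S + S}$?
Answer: $\frac{5157529}{33848498214} \approx 0.00015237$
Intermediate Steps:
$G{\left(S,D \right)} = \frac{-205 + D}{2 S}$
$M = 1919$ ($M = -2 + \frac{10849 - 7007}{2} = -2 + \frac{1}{2} \cdot 3842 = -2 + 1921 = 1919$)
$\frac{45240 + G{\left(-57,36 \right)}}{\left(M - 20917\right) \left(-11187 - 4443\right) - 22089} = \frac{45240 + \frac{-205 + 36}{2 \left(-57\right)}}{\left(1919 - 20917\right) \left(-11187 - 4443\right) - 22089} = \frac{45240 + \frac{1}{2} \left(- \frac{1}{57}\right) \left(-169\right)}{\left(-18998\right) \left(-15630\right) - 22089} = \frac{45240 + \frac{169}{114}}{296938740 - 22089} = \frac{5157529}{114 \cdot 296916651} = \frac{5157529}{114} \cdot \frac{1}{296916651} = \frac{5157529}{33848498214}$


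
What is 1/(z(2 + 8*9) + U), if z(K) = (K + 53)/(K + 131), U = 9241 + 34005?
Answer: 205/8865557 ≈ 2.3123e-5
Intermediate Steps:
U = 43246
z(K) = (53 + K)/(131 + K)
1/(z(2 + 8*9) + U) = 1/((53 + (2 + 8*9))/(131 + (2 + 8*9)) + 43246) = 1/((53 + (2 + 72))/(131 + (2 + 72)) + 43246) = 1/((53 + 74)/(131 + 74) + 43246) = 1/(127/205 + 43246) = 1/(8865557/205) = 205/8865557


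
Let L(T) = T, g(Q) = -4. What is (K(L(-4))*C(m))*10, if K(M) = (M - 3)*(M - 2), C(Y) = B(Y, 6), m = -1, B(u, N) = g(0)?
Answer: -1680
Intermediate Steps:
B(u, N) = -4
C(Y) = -4
K(M) = (-3 + M)*(-2 + M)
(K(L(-4))*C(m))*10 = ((6 + (-4)² - 5*(-4))*(-4))*10 = ((6 + 16 + 20)*(-4))*10 = (42*(-4))*10 = -168*10 = -1680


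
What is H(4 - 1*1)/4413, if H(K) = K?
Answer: 1/1471 ≈ 0.00067981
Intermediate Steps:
H(4 - 1*1)/4413 = (4 - 1*1)/4413 = (4 - 1)/4413 = (1/4413)*3 = 1/1471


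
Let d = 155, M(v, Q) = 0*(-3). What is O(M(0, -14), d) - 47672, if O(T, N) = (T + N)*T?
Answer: -47672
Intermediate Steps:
M(v, Q) = 0
O(T, N) = T*(N + T) (O(T, N) = (N + T)*T = T*(N + T))
O(M(0, -14), d) - 47672 = 0*(155 + 0) - 47672 = 0*155 - 47672 = 0 - 47672 = -47672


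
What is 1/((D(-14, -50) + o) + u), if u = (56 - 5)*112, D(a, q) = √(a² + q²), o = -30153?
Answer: -24441/597359785 - 2*√674/597359785 ≈ -4.1002e-5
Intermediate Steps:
u = 5712 (u = 51*112 = 5712)
1/((D(-14, -50) + o) + u) = 1/((√((-14)² + (-50)²) - 30153) + 5712) = 1/((√(196 + 2500) - 30153) + 5712) = 1/((√2696 - 30153) + 5712) = 1/((2*√674 - 30153) + 5712) = 1/((-30153 + 2*√674) + 5712) = 1/(-24441 + 2*√674)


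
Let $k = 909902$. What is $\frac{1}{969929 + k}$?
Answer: $\frac{1}{1879831} \approx 5.3196 \cdot 10^{-7}$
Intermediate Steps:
$\frac{1}{969929 + k} = \frac{1}{969929 + 909902} = \frac{1}{1879831}$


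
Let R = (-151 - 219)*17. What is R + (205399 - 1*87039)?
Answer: 112070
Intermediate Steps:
R = -6290 (R = -370*17 = -6290)
R + (205399 - 1*87039) = -6290 + (205399 - 1*87039) = -6290 + (205399 - 87039) = -6290 + 118360 = 112070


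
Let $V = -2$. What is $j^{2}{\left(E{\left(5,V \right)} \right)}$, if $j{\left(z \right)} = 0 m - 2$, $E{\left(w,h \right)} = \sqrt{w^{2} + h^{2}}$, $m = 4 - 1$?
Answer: $4$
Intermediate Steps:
$m = 3$ ($m = 4 - 1 = 3$)
$E{\left(w,h \right)} = \sqrt{h^{2} + w^{2}}$
$j{\left(z \right)} = -2$ ($j{\left(z \right)} = 0 \cdot 3 - 2 = 0 - 2 = -2$)
$j^{2}{\left(E{\left(5,V \right)} \right)} = \left(-2\right)^{2} = 4$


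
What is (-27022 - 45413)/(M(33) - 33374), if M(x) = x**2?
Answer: 1317/587 ≈ 2.2436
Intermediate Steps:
(-27022 - 45413)/(M(33) - 33374) = (-27022 - 45413)/(33**2 - 33374) = -72435/(1089 - 33374) = -72435/(-32285) = -72435*(-1/32285) = 1317/587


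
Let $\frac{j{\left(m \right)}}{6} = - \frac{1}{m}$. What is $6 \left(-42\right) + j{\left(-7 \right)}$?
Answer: $- \frac{1758}{7} \approx -251.14$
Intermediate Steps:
$j{\left(m \right)} = - \frac{6}{m}$ ($j{\left(m \right)} = 6 \left(- \frac{1}{m}\right) = - \frac{6}{m}$)
$6 \left(-42\right) + j{\left(-7 \right)} = 6 \left(-42\right) - \frac{6}{-7} = -252 - - \frac{6}{7} = -252 + \frac{6}{7} = - \frac{1758}{7}$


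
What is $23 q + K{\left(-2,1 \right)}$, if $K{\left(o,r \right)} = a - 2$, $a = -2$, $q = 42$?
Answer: $962$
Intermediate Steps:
$K{\left(o,r \right)} = -4$ ($K{\left(o,r \right)} = -2 - 2 = -4$)
$23 q + K{\left(-2,1 \right)} = 23 \cdot 42 - 4 = 966 - 4 = 962$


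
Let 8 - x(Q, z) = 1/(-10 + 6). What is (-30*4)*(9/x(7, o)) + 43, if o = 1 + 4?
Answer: -967/11 ≈ -87.909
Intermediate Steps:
o = 5
x(Q, z) = 33/4 (x(Q, z) = 8 - 1/(-10 + 6) = 8 - 1/(-4) = 8 - 1*(-¼) = 8 + ¼ = 33/4)
(-30*4)*(9/x(7, o)) + 43 = (-30*4)*(9/(33/4)) + 43 = -1080*4/33 + 43 = -120*12/11 + 43 = -1440/11 + 43 = -967/11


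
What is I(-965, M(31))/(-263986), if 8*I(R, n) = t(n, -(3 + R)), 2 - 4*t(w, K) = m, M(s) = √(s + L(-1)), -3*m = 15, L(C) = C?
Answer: -7/8447552 ≈ -8.2864e-7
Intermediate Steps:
m = -5 (m = -⅓*15 = -5)
M(s) = √(-1 + s) (M(s) = √(s - 1) = √(-1 + s))
t(w, K) = 7/4 (t(w, K) = ½ - ¼*(-5) = ½ + 5/4 = 7/4)
I(R, n) = 7/32 (I(R, n) = (⅛)*(7/4) = 7/32)
I(-965, M(31))/(-263986) = (7/32)/(-263986) = (7/32)*(-1/263986) = -7/8447552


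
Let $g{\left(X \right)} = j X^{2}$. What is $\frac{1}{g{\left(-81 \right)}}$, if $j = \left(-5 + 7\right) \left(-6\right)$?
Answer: $- \frac{1}{78732} \approx -1.2701 \cdot 10^{-5}$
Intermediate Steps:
$j = -12$ ($j = 2 \left(-6\right) = -12$)
$g{\left(X \right)} = - 12 X^{2}$
$\frac{1}{g{\left(-81 \right)}} = \frac{1}{\left(-12\right) \left(-81\right)^{2}} = \frac{1}{\left(-12\right) 6561} = \frac{1}{-78732} = - \frac{1}{78732}$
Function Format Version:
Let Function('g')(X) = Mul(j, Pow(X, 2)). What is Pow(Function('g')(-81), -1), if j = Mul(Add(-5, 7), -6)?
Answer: Rational(-1, 78732) ≈ -1.2701e-5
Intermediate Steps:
j = -12 (j = Mul(2, -6) = -12)
Function('g')(X) = Mul(-12, Pow(X, 2))
Pow(Function('g')(-81), -1) = Pow(Mul(-12, Pow(-81, 2)), -1) = Pow(Mul(-12, 6561), -1) = Pow(-78732, -1) = Rational(-1, 78732)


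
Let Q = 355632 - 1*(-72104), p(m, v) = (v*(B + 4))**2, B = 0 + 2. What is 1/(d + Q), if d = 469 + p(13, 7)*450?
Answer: 1/1222005 ≈ 8.1833e-7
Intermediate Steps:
B = 2
p(m, v) = 36*v**2 (p(m, v) = (v*(2 + 4))**2 = (v*6)**2 = (6*v)**2 = 36*v**2)
d = 794269 (d = 469 + (36*7**2)*450 = 469 + (36*49)*450 = 469 + 1764*450 = 469 + 793800 = 794269)
Q = 427736 (Q = 355632 + 72104 = 427736)
1/(d + Q) = 1/(794269 + 427736) = 1/1222005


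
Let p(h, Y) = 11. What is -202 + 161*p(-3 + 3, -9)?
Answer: 1569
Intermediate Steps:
-202 + 161*p(-3 + 3, -9) = -202 + 161*11 = -202 + 1771 = 1569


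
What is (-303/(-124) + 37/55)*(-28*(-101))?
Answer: 15025871/1705 ≈ 8812.8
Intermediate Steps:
(-303/(-124) + 37/55)*(-28*(-101)) = (-303*(-1/124) + 37*(1/55))*2828 = (303/124 + 37/55)*2828 = (21253/6820)*2828 = 15025871/1705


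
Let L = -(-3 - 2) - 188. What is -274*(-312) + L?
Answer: 85305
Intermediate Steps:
L = -183 (L = -1*(-5) - 188 = 5 - 188 = -183)
-274*(-312) + L = -274*(-312) - 183 = 85488 - 183 = 85305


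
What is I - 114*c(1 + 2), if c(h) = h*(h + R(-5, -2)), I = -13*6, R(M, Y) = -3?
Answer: -78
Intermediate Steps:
I = -78
c(h) = h*(-3 + h) (c(h) = h*(h - 3) = h*(-3 + h))
I - 114*c(1 + 2) = -78 - 114*(1 + 2)*(-3 + (1 + 2)) = -78 - 342*(-3 + 3) = -78 - 342*0 = -78 - 114*0 = -78 + 0 = -78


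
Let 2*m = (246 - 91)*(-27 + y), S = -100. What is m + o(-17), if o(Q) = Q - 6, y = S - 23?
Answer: -11648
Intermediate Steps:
y = -123 (y = -100 - 23 = -123)
m = -11625 (m = ((246 - 91)*(-27 - 123))/2 = (155*(-150))/2 = (1/2)*(-23250) = -11625)
o(Q) = -6 + Q
m + o(-17) = -11625 + (-6 - 17) = -11625 - 23 = -11648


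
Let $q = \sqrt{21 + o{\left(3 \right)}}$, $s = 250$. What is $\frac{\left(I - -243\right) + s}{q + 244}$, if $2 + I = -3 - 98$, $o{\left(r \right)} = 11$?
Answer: $\frac{11895}{7438} - \frac{195 \sqrt{2}}{7438} \approx 1.5621$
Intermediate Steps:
$I = -103$ ($I = -2 - 101 = -103$)
$q = 4 \sqrt{2}$ ($q = \sqrt{21 + 11} = \sqrt{32} = 4 \sqrt{2} \approx 5.6569$)
$\frac{\left(I - -243\right) + s}{q + 244} = \frac{\left(-103 - -243\right) + 250}{4 \sqrt{2} + 244} = \frac{\left(-103 + 243\right) + 250}{244 + 4 \sqrt{2}} = \frac{140 + 250}{244 + 4 \sqrt{2}} = \frac{390}{244 + 4 \sqrt{2}}$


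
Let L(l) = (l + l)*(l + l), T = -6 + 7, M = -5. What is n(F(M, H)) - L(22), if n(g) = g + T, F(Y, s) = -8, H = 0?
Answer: -1943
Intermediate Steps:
T = 1
n(g) = 1 + g (n(g) = g + 1 = 1 + g)
L(l) = 4*l**2 (L(l) = (2*l)*(2*l) = 4*l**2)
n(F(M, H)) - L(22) = (1 - 8) - 4*22**2 = -7 - 4*484 = -7 - 1*1936 = -7 - 1936 = -1943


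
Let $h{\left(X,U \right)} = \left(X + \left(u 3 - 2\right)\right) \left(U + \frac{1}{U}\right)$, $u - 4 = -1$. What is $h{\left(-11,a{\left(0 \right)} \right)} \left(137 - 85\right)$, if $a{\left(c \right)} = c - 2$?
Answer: $520$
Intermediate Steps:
$u = 3$ ($u = 4 - 1 = 3$)
$a{\left(c \right)} = -2 + c$
$h{\left(X,U \right)} = \left(7 + X\right) \left(U + \frac{1}{U}\right)$ ($h{\left(X,U \right)} = \left(X + \left(3 \cdot 3 - 2\right)\right) \left(U + \frac{1}{U}\right) = \left(X + \left(9 - 2\right)\right) \left(U + \frac{1}{U}\right) = \left(X + 7\right) \left(U + \frac{1}{U}\right) = \left(7 + X\right) \left(U + \frac{1}{U}\right)$)
$h{\left(-11,a{\left(0 \right)} \right)} \left(137 - 85\right) = \frac{7 - 11 + \left(-2 + 0\right)^{2} \left(7 - 11\right)}{-2 + 0} \left(137 - 85\right) = \frac{7 - 11 + \left(-2\right)^{2} \left(-4\right)}{-2} \cdot 52 = - \frac{7 - 11 + 4 \left(-4\right)}{2} \cdot 52 = - \frac{7 - 11 - 16}{2} \cdot 52 = \left(- \frac{1}{2}\right) \left(-20\right) 52 = 10 \cdot 52 = 520$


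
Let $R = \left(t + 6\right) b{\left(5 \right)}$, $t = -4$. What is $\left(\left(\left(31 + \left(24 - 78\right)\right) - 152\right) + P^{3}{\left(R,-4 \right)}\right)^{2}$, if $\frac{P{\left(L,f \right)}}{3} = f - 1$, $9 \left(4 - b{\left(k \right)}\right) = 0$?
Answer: $12602500$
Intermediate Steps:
$b{\left(k \right)} = 4$ ($b{\left(k \right)} = 4 - 0 = 4 + 0 = 4$)
$R = 8$ ($R = \left(-4 + 6\right) 4 = 2 \cdot 4 = 8$)
$P{\left(L,f \right)} = -3 + 3 f$ ($P{\left(L,f \right)} = 3 \left(f - 1\right) = 3 \left(-1 + f\right) = -3 + 3 f$)
$\left(\left(\left(31 + \left(24 - 78\right)\right) - 152\right) + P^{3}{\left(R,-4 \right)}\right)^{2} = \left(\left(\left(31 + \left(24 - 78\right)\right) - 152\right) + \left(-3 + 3 \left(-4\right)\right)^{3}\right)^{2} = \left(\left(\left(31 + \left(24 - 78\right)\right) - 152\right) + \left(-3 - 12\right)^{3}\right)^{2} = \left(\left(\left(31 - 54\right) - 152\right) + \left(-15\right)^{3}\right)^{2} = \left(\left(-23 - 152\right) - 3375\right)^{2} = \left(-175 - 3375\right)^{2} = \left(-3550\right)^{2} = 12602500$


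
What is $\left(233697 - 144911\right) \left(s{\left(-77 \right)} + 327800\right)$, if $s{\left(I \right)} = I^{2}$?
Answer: $29630462994$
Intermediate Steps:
$\left(233697 - 144911\right) \left(s{\left(-77 \right)} + 327800\right) = \left(233697 - 144911\right) \left(\left(-77\right)^{2} + 327800\right) = 88786 \left(5929 + 327800\right) = 88786 \cdot 333729 = 29630462994$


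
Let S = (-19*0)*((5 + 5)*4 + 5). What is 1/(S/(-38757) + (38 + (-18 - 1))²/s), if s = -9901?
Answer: -9901/361 ≈ -27.427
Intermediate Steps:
S = 0 (S = 0*(10*4 + 5) = 0*(40 + 5) = 0*45 = 0)
1/(S/(-38757) + (38 + (-18 - 1))²/s) = 1/(0/(-38757) + (38 + (-18 - 1))²/(-9901)) = 1/(0*(-1/38757) + (38 - 19)²*(-1/9901)) = 1/(0 + 19²*(-1/9901)) = 1/(0 + 361*(-1/9901)) = 1/(0 - 361/9901) = 1/(-361/9901) = -9901/361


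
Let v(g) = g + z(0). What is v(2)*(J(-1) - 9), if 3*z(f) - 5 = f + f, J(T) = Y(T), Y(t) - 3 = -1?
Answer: -77/3 ≈ -25.667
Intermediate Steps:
Y(t) = 2 (Y(t) = 3 - 1 = 2)
J(T) = 2
z(f) = 5/3 + 2*f/3 (z(f) = 5/3 + (f + f)/3 = 5/3 + (2*f)/3 = 5/3 + 2*f/3)
v(g) = 5/3 + g (v(g) = g + (5/3 + (⅔)*0) = g + (5/3 + 0) = g + 5/3 = 5/3 + g)
v(2)*(J(-1) - 9) = (5/3 + 2)*(2 - 9) = (11/3)*(-7) = -77/3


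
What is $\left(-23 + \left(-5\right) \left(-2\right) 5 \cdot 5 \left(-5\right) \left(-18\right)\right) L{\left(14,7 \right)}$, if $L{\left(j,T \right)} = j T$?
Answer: $2202746$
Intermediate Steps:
$L{\left(j,T \right)} = T j$
$\left(-23 + \left(-5\right) \left(-2\right) 5 \cdot 5 \left(-5\right) \left(-18\right)\right) L{\left(14,7 \right)} = \left(-23 + \left(-5\right) \left(-2\right) 5 \cdot 5 \left(-5\right) \left(-18\right)\right) 7 \cdot 14 = \left(-23 + 10 \cdot 5 \cdot 5 \left(-5\right) \left(-18\right)\right) 98 = \left(-23 + 50 \cdot 5 \left(-5\right) \left(-18\right)\right) 98 = \left(-23 + 250 \left(-5\right) \left(-18\right)\right) 98 = \left(-23 - -22500\right) 98 = \left(-23 + 22500\right) 98 = 22477 \cdot 98 = 2202746$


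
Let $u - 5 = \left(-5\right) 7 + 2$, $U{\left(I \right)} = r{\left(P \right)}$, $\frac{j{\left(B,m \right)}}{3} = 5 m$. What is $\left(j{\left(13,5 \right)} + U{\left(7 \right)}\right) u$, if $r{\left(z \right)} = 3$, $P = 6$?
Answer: $-2184$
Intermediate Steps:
$j{\left(B,m \right)} = 15 m$ ($j{\left(B,m \right)} = 3 \cdot 5 m = 15 m$)
$U{\left(I \right)} = 3$
$u = -28$ ($u = 5 + \left(\left(-5\right) 7 + 2\right) = 5 + \left(-35 + 2\right) = 5 - 33 = -28$)
$\left(j{\left(13,5 \right)} + U{\left(7 \right)}\right) u = \left(15 \cdot 5 + 3\right) \left(-28\right) = \left(75 + 3\right) \left(-28\right) = 78 \left(-28\right) = -2184$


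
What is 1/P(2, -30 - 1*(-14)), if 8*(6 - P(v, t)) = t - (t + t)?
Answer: ¼ ≈ 0.25000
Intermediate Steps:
P(v, t) = 6 + t/8 (P(v, t) = 6 - (t - (t + t))/8 = 6 - (t - 2*t)/8 = 6 - (-1)*t/8 = 6 + t/8)
1/P(2, -30 - 1*(-14)) = 1/(6 + (-30 - 1*(-14))/8) = 1/(6 + (-30 + 14)/8) = 1/(6 + (⅛)*(-16)) = 1/(6 - 2) = 1/4 = ¼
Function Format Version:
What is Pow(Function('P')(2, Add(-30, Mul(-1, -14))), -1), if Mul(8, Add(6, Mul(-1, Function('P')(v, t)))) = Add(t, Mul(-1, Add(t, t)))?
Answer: Rational(1, 4) ≈ 0.25000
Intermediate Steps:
Function('P')(v, t) = Add(6, Mul(Rational(1, 8), t)) (Function('P')(v, t) = Add(6, Mul(Rational(-1, 8), Add(t, Mul(-1, Add(t, t))))) = Add(6, Mul(Rational(-1, 8), Add(t, Mul(-1, Mul(2, t))))) = Add(6, Mul(Rational(-1, 8), Add(t, Mul(-2, t)))) = Add(6, Mul(Rational(-1, 8), Mul(-1, t))) = Add(6, Mul(Rational(1, 8), t)))
Pow(Function('P')(2, Add(-30, Mul(-1, -14))), -1) = Pow(Add(6, Mul(Rational(1, 8), Add(-30, Mul(-1, -14)))), -1) = Pow(Add(6, Mul(Rational(1, 8), Add(-30, 14))), -1) = Pow(Add(6, Mul(Rational(1, 8), -16)), -1) = Pow(Add(6, -2), -1) = Pow(4, -1) = Rational(1, 4)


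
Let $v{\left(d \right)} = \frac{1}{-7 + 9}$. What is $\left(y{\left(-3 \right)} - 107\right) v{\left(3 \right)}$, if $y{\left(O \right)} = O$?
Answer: $-55$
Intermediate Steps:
$v{\left(d \right)} = \frac{1}{2}$
$\left(y{\left(-3 \right)} - 107\right) v{\left(3 \right)} = \left(-3 - 107\right) \frac{1}{2} = \left(-110\right) \frac{1}{2} = -55$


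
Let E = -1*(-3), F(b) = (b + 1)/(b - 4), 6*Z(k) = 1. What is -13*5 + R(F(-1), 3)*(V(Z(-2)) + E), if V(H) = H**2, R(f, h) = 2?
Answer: -1061/18 ≈ -58.944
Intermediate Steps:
Z(k) = 1/6 (Z(k) = (1/6)*1 = 1/6)
F(b) = (1 + b)/(-4 + b)
E = 3
-13*5 + R(F(-1), 3)*(V(Z(-2)) + E) = -13*5 + 2*((1/6)**2 + 3) = -65 + 2*(1/36 + 3) = -65 + 2*(109/36) = -65 + 109/18 = -1061/18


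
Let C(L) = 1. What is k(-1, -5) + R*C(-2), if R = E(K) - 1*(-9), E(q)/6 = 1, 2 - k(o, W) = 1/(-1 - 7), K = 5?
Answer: 137/8 ≈ 17.125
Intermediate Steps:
k(o, W) = 17/8 (k(o, W) = 2 - 1/(-1 - 7) = 2 - 1/(-8) = 2 - 1*(-⅛) = 2 + ⅛ = 17/8)
E(q) = 6 (E(q) = 6*1 = 6)
R = 15 (R = 6 - 1*(-9) = 6 + 9 = 15)
k(-1, -5) + R*C(-2) = 17/8 + 15*1 = 17/8 + 15 = 137/8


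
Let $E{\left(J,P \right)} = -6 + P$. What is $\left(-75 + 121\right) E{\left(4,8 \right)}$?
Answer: $92$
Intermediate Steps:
$\left(-75 + 121\right) E{\left(4,8 \right)} = \left(-75 + 121\right) \left(-6 + 8\right) = 46 \cdot 2 = 92$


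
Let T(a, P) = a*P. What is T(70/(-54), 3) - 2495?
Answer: -22490/9 ≈ -2498.9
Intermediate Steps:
T(a, P) = P*a
T(70/(-54), 3) - 2495 = 3*(70/(-54)) - 2495 = 3*(70*(-1/54)) - 2495 = 3*(-35/27) - 2495 = -35/9 - 2495 = -22490/9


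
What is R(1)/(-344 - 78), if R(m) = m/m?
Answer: -1/422 ≈ -0.0023697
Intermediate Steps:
R(m) = 1
R(1)/(-344 - 78) = 1/(-344 - 78) = 1/(-422) = -1/422*1 = -1/422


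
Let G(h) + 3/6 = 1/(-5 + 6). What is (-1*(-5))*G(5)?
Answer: 5/2 ≈ 2.5000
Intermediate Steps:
G(h) = ½ (G(h) = -½ + 1/(-5 + 6) = -½ + 1/1 = -½ + 1 = ½)
(-1*(-5))*G(5) = -1*(-5)*(½) = 5*(½) = 5/2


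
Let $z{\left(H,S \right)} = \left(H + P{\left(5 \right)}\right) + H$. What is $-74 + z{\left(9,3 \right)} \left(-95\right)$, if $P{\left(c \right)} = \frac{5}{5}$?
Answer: $-1879$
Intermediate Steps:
$P{\left(c \right)} = 1$ ($P{\left(c \right)} = 5 \cdot \frac{1}{5} = 1$)
$z{\left(H,S \right)} = 1 + 2 H$ ($z{\left(H,S \right)} = \left(H + 1\right) + H = \left(1 + H\right) + H = 1 + 2 H$)
$-74 + z{\left(9,3 \right)} \left(-95\right) = -74 + \left(1 + 2 \cdot 9\right) \left(-95\right) = -74 + \left(1 + 18\right) \left(-95\right) = -74 + 19 \left(-95\right) = -74 - 1805 = -1879$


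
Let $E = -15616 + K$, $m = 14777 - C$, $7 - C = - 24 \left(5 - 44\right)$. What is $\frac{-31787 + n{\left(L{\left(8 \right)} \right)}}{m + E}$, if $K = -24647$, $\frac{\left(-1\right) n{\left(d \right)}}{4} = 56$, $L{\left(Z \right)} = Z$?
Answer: $\frac{32011}{24557} \approx 1.3035$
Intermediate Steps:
$C = -929$ ($C = 7 - - 24 \left(5 - 44\right) = 7 - \left(-24\right) \left(-39\right) = 7 - 936 = -929$)
$n{\left(d \right)} = -224$ ($n{\left(d \right)} = \left(-4\right) 56 = -224$)
$m = 15706$ ($m = 14777 - -929 = 14777 + 929 = 15706$)
$E = -40263$ ($E = -15616 - 24647 = -40263$)
$\frac{-31787 + n{\left(L{\left(8 \right)} \right)}}{m + E} = \frac{-31787 - 224}{15706 - 40263} = - \frac{32011}{-24557} = \left(-32011\right) \left(- \frac{1}{24557}\right) = \frac{32011}{24557}$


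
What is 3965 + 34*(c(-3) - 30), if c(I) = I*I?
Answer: 3251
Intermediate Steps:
c(I) = I**2
3965 + 34*(c(-3) - 30) = 3965 + 34*((-3)**2 - 30) = 3965 + 34*(9 - 30) = 3965 + 34*(-21) = 3965 - 714 = 3251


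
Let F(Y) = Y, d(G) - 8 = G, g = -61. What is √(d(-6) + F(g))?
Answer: I*√59 ≈ 7.6811*I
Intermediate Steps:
d(G) = 8 + G
√(d(-6) + F(g)) = √((8 - 6) - 61) = √(2 - 61) = √(-59) = I*√59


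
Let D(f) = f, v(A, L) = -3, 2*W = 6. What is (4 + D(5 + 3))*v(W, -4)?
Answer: -36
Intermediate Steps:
W = 3 (W = (1/2)*6 = 3)
(4 + D(5 + 3))*v(W, -4) = (4 + (5 + 3))*(-3) = (4 + 8)*(-3) = 12*(-3) = -36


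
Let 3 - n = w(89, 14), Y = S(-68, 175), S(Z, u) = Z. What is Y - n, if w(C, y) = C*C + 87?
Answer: 7937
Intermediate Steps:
w(C, y) = 87 + C**2 (w(C, y) = C**2 + 87 = 87 + C**2)
Y = -68
n = -8005 (n = 3 - (87 + 89**2) = 3 - (87 + 7921) = 3 - 1*8008 = 3 - 8008 = -8005)
Y - n = -68 - 1*(-8005) = -68 + 8005 = 7937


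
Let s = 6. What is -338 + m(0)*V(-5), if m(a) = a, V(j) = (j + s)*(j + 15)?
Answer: -338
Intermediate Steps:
V(j) = (6 + j)*(15 + j) (V(j) = (j + 6)*(j + 15) = (6 + j)*(15 + j))
-338 + m(0)*V(-5) = -338 + 0*(90 + (-5)**2 + 21*(-5)) = -338 + 0*(90 + 25 - 105) = -338 + 0*10 = -338 + 0 = -338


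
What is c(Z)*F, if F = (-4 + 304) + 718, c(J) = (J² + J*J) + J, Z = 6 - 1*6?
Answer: 0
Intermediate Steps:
Z = 0 (Z = 6 - 6 = 0)
c(J) = J + 2*J² (c(J) = (J² + J²) + J = 2*J² + J = J + 2*J²)
F = 1018 (F = 300 + 718 = 1018)
c(Z)*F = (0*(1 + 2*0))*1018 = (0*(1 + 0))*1018 = (0*1)*1018 = 0*1018 = 0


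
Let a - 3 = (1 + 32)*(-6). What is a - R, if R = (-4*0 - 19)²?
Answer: -556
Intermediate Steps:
R = 361 (R = (0 - 19)² = (-19)² = 361)
a = -195 (a = 3 + (1 + 32)*(-6) = 3 + 33*(-6) = 3 - 198 = -195)
a - R = -195 - 1*361 = -195 - 361 = -556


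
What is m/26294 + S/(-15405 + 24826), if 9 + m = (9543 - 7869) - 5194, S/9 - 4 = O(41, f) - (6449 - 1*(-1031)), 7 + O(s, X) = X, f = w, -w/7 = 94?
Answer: -1959781795/247715774 ≈ -7.9114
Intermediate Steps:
w = -658 (w = -7*94 = -658)
f = -658
O(s, X) = -7 + X
S = -73269 (S = 36 + 9*((-7 - 658) - (6449 - 1*(-1031))) = 36 + 9*(-665 - (6449 + 1031)) = 36 + 9*(-665 - 1*7480) = 36 + 9*(-665 - 7480) = 36 + 9*(-8145) = 36 - 73305 = -73269)
m = -3529 (m = -9 + ((9543 - 7869) - 5194) = -9 + (1674 - 5194) = -9 - 3520 = -3529)
m/26294 + S/(-15405 + 24826) = -3529/26294 - 73269/(-15405 + 24826) = -3529*1/26294 - 73269/9421 = -3529/26294 - 73269*1/9421 = -3529/26294 - 73269/9421 = -1959781795/247715774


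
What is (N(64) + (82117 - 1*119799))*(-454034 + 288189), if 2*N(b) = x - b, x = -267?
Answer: 12553637275/2 ≈ 6.2768e+9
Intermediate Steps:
N(b) = -267/2 - b/2 (N(b) = (-267 - b)/2 = -267/2 - b/2)
(N(64) + (82117 - 1*119799))*(-454034 + 288189) = ((-267/2 - ½*64) + (82117 - 1*119799))*(-454034 + 288189) = ((-267/2 - 32) + (82117 - 119799))*(-165845) = (-331/2 - 37682)*(-165845) = -75695/2*(-165845) = 12553637275/2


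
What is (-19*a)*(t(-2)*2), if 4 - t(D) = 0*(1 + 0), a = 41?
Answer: -6232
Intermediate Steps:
t(D) = 4 (t(D) = 4 - 0*(1 + 0) = 4 - 0 = 4 - 1*0 = 4 + 0 = 4)
(-19*a)*(t(-2)*2) = (-19*41)*(4*2) = -779*8 = -6232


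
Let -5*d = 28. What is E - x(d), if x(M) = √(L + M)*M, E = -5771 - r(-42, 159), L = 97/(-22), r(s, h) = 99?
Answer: -5870 + 14*I*√121110/275 ≈ -5870.0 + 17.717*I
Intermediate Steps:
d = -28/5 (d = -⅕*28 = -28/5 ≈ -5.6000)
L = -97/22 (L = 97*(-1/22) = -97/22 ≈ -4.4091)
E = -5870 (E = -5771 - 1*99 = -5771 - 99 = -5870)
x(M) = M*√(-97/22 + M) (x(M) = √(-97/22 + M)*M = M*√(-97/22 + M))
E - x(d) = -5870 - (-28)*√(-2134 + 484*(-28/5))/(22*5) = -5870 - (-28)*√(-2134 - 13552/5)/(22*5) = -5870 - (-28)*√(-24222/5)/(22*5) = -5870 - (-28)*I*√121110/5/(22*5) = -5870 - (-14)*I*√121110/275 = -5870 + 14*I*√121110/275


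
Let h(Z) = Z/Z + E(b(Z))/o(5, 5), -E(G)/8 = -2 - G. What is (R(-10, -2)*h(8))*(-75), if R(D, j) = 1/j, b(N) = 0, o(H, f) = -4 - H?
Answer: -175/6 ≈ -29.167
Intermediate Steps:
E(G) = 16 + 8*G (E(G) = -8*(-2 - G) = 16 + 8*G)
h(Z) = -7/9 (h(Z) = Z/Z + (16 + 8*0)/(-4 - 1*5) = 1 + (16 + 0)/(-4 - 5) = 1 + 16/(-9) = 1 + 16*(-⅑) = 1 - 16/9 = -7/9)
(R(-10, -2)*h(8))*(-75) = (-7/9/(-2))*(-75) = -½*(-7/9)*(-75) = (7/18)*(-75) = -175/6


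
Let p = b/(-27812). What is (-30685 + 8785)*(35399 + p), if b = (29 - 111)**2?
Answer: -5390193695400/6953 ≈ -7.7523e+8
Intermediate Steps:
b = 6724 (b = (-82)**2 = 6724)
p = -1681/6953 (p = 6724/(-27812) = 6724*(-1/27812) = -1681/6953 ≈ -0.24177)
(-30685 + 8785)*(35399 + p) = (-30685 + 8785)*(35399 - 1681/6953) = -21900*246127566/6953 = -5390193695400/6953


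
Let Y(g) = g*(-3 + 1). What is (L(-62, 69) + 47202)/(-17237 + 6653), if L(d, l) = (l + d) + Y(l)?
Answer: -47071/10584 ≈ -4.4474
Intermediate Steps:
Y(g) = -2*g (Y(g) = g*(-2) = -2*g)
L(d, l) = d - l (L(d, l) = (l + d) - 2*l = (d + l) - 2*l = d - l)
(L(-62, 69) + 47202)/(-17237 + 6653) = ((-62 - 1*69) + 47202)/(-17237 + 6653) = ((-62 - 69) + 47202)/(-10584) = (-131 + 47202)*(-1/10584) = 47071*(-1/10584) = -47071/10584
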